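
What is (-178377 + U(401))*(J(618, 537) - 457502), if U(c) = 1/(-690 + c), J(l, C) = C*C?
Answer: 512880441346/17 ≈ 3.0169e+10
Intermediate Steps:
J(l, C) = C**2
(-178377 + U(401))*(J(618, 537) - 457502) = (-178377 + 1/(-690 + 401))*(537**2 - 457502) = (-178377 + 1/(-289))*(288369 - 457502) = (-178377 - 1/289)*(-169133) = -51550954/289*(-169133) = 512880441346/17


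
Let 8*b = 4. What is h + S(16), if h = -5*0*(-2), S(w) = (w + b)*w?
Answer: 264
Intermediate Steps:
b = ½ (b = (⅛)*4 = ½ ≈ 0.50000)
S(w) = w*(½ + w) (S(w) = (w + ½)*w = (½ + w)*w = w*(½ + w))
h = 0 (h = 0*(-2) = 0)
h + S(16) = 0 + 16*(½ + 16) = 0 + 16*(33/2) = 0 + 264 = 264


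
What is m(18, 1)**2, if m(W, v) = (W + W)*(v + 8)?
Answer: 104976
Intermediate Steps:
m(W, v) = 2*W*(8 + v) (m(W, v) = (2*W)*(8 + v) = 2*W*(8 + v))
m(18, 1)**2 = (2*18*(8 + 1))**2 = (2*18*9)**2 = 324**2 = 104976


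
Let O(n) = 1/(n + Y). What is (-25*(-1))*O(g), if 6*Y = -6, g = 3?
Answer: 25/2 ≈ 12.500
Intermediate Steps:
Y = -1 (Y = (⅙)*(-6) = -1)
O(n) = 1/(-1 + n) (O(n) = 1/(n - 1) = 1/(-1 + n))
(-25*(-1))*O(g) = (-25*(-1))/(-1 + 3) = 25/2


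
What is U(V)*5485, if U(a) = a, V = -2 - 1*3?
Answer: -27425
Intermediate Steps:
V = -5 (V = -2 - 3 = -5)
U(V)*5485 = -5*5485 = -27425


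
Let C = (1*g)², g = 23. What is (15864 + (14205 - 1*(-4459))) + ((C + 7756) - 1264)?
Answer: 41549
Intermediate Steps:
C = 529 (C = (1*23)² = 23² = 529)
(15864 + (14205 - 1*(-4459))) + ((C + 7756) - 1264) = (15864 + (14205 - 1*(-4459))) + ((529 + 7756) - 1264) = (15864 + (14205 + 4459)) + (8285 - 1264) = (15864 + 18664) + 7021 = 34528 + 7021 = 41549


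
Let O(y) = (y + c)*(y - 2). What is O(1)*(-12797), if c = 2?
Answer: 38391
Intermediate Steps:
O(y) = (-2 + y)*(2 + y) (O(y) = (y + 2)*(y - 2) = (2 + y)*(-2 + y) = (-2 + y)*(2 + y))
O(1)*(-12797) = (-4 + 1**2)*(-12797) = (-4 + 1)*(-12797) = -3*(-12797) = 38391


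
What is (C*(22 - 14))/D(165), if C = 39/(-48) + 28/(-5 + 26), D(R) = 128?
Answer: 25/768 ≈ 0.032552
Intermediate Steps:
C = 25/48 (C = 39*(-1/48) + 28/21 = -13/16 + 28*(1/21) = -13/16 + 4/3 = 25/48 ≈ 0.52083)
(C*(22 - 14))/D(165) = (25*(22 - 14)/48)/128 = ((25/48)*8)*(1/128) = (25/6)*(1/128) = 25/768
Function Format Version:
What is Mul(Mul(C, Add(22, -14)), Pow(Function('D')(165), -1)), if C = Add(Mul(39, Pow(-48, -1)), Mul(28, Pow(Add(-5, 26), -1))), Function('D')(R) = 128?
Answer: Rational(25, 768) ≈ 0.032552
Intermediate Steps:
C = Rational(25, 48) (C = Add(Mul(39, Rational(-1, 48)), Mul(28, Pow(21, -1))) = Add(Rational(-13, 16), Mul(28, Rational(1, 21))) = Add(Rational(-13, 16), Rational(4, 3)) = Rational(25, 48) ≈ 0.52083)
Mul(Mul(C, Add(22, -14)), Pow(Function('D')(165), -1)) = Mul(Mul(Rational(25, 48), Add(22, -14)), Pow(128, -1)) = Mul(Mul(Rational(25, 48), 8), Rational(1, 128)) = Mul(Rational(25, 6), Rational(1, 128)) = Rational(25, 768)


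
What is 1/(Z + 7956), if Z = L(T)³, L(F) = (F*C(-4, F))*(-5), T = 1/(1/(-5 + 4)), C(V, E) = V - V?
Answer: 1/7956 ≈ 0.00012569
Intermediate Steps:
C(V, E) = 0
T = -1 (T = 1/(1/(-1)) = 1/(-1) = -1)
L(F) = 0 (L(F) = (F*0)*(-5) = 0*(-5) = 0)
Z = 0 (Z = 0³ = 0)
1/(Z + 7956) = 1/(0 + 7956) = 1/7956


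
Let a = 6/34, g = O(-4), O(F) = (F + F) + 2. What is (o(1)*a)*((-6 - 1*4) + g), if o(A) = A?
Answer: -48/17 ≈ -2.8235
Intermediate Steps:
O(F) = 2 + 2*F (O(F) = 2*F + 2 = 2 + 2*F)
g = -6 (g = 2 + 2*(-4) = 2 - 8 = -6)
a = 3/17 (a = 6*(1/34) = 3/17 ≈ 0.17647)
(o(1)*a)*((-6 - 1*4) + g) = (1*(3/17))*((-6 - 1*4) - 6) = 3*((-6 - 4) - 6)/17 = 3*(-10 - 6)/17 = (3/17)*(-16) = -48/17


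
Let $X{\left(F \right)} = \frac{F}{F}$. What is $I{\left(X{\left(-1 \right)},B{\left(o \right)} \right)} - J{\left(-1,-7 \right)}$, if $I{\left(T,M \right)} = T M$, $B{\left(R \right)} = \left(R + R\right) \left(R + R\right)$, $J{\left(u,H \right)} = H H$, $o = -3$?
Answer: $-13$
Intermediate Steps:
$X{\left(F \right)} = 1$
$J{\left(u,H \right)} = H^{2}$
$B{\left(R \right)} = 4 R^{2}$ ($B{\left(R \right)} = 2 R 2 R = 4 R^{2}$)
$I{\left(T,M \right)} = M T$
$I{\left(X{\left(-1 \right)},B{\left(o \right)} \right)} - J{\left(-1,-7 \right)} = 4 \left(-3\right)^{2} \cdot 1 - \left(-7\right)^{2} = 4 \cdot 9 \cdot 1 - 49 = 36 \cdot 1 - 49 = 36 - 49 = -13$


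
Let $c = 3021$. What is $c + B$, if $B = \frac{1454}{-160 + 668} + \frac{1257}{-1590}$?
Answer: $\frac{101741476}{33655} \approx 3023.1$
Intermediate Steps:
$B = \frac{69721}{33655}$ ($B = \frac{1454}{508} + 1257 \left(- \frac{1}{1590}\right) = 1454 \cdot \frac{1}{508} - \frac{419}{530} = \frac{727}{254} - \frac{419}{530} = \frac{69721}{33655} \approx 2.0716$)
$c + B = 3021 + \frac{69721}{33655} = \frac{101741476}{33655}$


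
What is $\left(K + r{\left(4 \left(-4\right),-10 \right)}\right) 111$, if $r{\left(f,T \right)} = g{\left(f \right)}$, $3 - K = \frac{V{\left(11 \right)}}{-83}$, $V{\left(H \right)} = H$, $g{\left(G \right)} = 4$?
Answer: $\frac{65712}{83} \approx 791.71$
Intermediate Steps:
$K = \frac{260}{83}$ ($K = 3 - \frac{11}{-83} = 3 - 11 \left(- \frac{1}{83}\right) = 3 - - \frac{11}{83} = 3 + \frac{11}{83} = \frac{260}{83} \approx 3.1325$)
$r{\left(f,T \right)} = 4$
$\left(K + r{\left(4 \left(-4\right),-10 \right)}\right) 111 = \left(\frac{260}{83} + 4\right) 111 = \frac{592}{83} \cdot 111 = \frac{65712}{83}$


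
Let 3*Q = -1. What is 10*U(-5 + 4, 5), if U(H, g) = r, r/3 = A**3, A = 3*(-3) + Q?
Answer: -219520/9 ≈ -24391.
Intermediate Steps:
Q = -1/3 (Q = (1/3)*(-1) = -1/3 ≈ -0.33333)
A = -28/3 (A = 3*(-3) - 1/3 = -9 - 1/3 = -28/3 ≈ -9.3333)
r = -21952/9 (r = 3*(-28/3)**3 = 3*(-21952/27) = -21952/9 ≈ -2439.1)
U(H, g) = -21952/9
10*U(-5 + 4, 5) = 10*(-21952/9) = -219520/9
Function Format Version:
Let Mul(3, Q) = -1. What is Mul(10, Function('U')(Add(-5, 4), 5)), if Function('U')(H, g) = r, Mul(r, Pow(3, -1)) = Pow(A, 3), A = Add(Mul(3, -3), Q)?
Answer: Rational(-219520, 9) ≈ -24391.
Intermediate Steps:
Q = Rational(-1, 3) (Q = Mul(Rational(1, 3), -1) = Rational(-1, 3) ≈ -0.33333)
A = Rational(-28, 3) (A = Add(Mul(3, -3), Rational(-1, 3)) = Add(-9, Rational(-1, 3)) = Rational(-28, 3) ≈ -9.3333)
r = Rational(-21952, 9) (r = Mul(3, Pow(Rational(-28, 3), 3)) = Mul(3, Rational(-21952, 27)) = Rational(-21952, 9) ≈ -2439.1)
Function('U')(H, g) = Rational(-21952, 9)
Mul(10, Function('U')(Add(-5, 4), 5)) = Mul(10, Rational(-21952, 9)) = Rational(-219520, 9)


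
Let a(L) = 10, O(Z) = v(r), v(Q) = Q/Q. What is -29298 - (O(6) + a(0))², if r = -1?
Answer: -29419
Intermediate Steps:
v(Q) = 1
O(Z) = 1
-29298 - (O(6) + a(0))² = -29298 - (1 + 10)² = -29298 - 1*11² = -29298 - 1*121 = -29298 - 121 = -29419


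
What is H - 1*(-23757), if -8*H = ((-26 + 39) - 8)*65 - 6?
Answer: 189737/8 ≈ 23717.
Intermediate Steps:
H = -319/8 (H = -(((-26 + 39) - 8)*65 - 6)/8 = -((13 - 8)*65 - 6)/8 = -(5*65 - 6)/8 = -(325 - 6)/8 = -⅛*319 = -319/8 ≈ -39.875)
H - 1*(-23757) = -319/8 - 1*(-23757) = -319/8 + 23757 = 189737/8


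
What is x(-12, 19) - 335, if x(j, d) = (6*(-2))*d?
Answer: -563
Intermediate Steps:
x(j, d) = -12*d
x(-12, 19) - 335 = -12*19 - 335 = -228 - 335 = -563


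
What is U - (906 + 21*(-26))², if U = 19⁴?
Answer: 721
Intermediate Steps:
U = 130321
U - (906 + 21*(-26))² = 130321 - (906 + 21*(-26))² = 130321 - (906 - 546)² = 130321 - 1*360² = 130321 - 1*129600 = 130321 - 129600 = 721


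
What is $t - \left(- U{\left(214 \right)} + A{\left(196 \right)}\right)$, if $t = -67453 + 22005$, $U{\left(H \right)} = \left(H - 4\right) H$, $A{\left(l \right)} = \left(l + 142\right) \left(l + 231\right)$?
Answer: $-144834$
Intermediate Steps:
$A{\left(l \right)} = \left(142 + l\right) \left(231 + l\right)$
$U{\left(H \right)} = H \left(-4 + H\right)$ ($U{\left(H \right)} = \left(-4 + H\right) H = H \left(-4 + H\right)$)
$t = -45448$
$t - \left(- U{\left(214 \right)} + A{\left(196 \right)}\right) = -45448 - \left(71218 + 73108 - 214 \left(-4 + 214\right)\right) = -45448 + \left(214 \cdot 210 - \left(32802 + 38416 + 73108\right)\right) = -45448 + \left(44940 - 144326\right) = -45448 - 99386 = -144834$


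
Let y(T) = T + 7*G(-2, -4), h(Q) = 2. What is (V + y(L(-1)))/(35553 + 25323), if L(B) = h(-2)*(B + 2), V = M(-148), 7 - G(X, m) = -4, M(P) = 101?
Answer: 5/1691 ≈ 0.0029568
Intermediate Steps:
G(X, m) = 11 (G(X, m) = 7 - 1*(-4) = 7 + 4 = 11)
V = 101
L(B) = 4 + 2*B (L(B) = 2*(B + 2) = 2*(2 + B) = 4 + 2*B)
y(T) = 77 + T (y(T) = T + 7*11 = T + 77 = 77 + T)
(V + y(L(-1)))/(35553 + 25323) = (101 + (77 + (4 + 2*(-1))))/(35553 + 25323) = (101 + (77 + (4 - 2)))/60876 = (101 + (77 + 2))*(1/60876) = (101 + 79)*(1/60876) = 180*(1/60876) = 5/1691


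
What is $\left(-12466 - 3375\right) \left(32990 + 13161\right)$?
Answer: $-731077991$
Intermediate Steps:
$\left(-12466 - 3375\right) \left(32990 + 13161\right) = \left(-15841\right) 46151 = -731077991$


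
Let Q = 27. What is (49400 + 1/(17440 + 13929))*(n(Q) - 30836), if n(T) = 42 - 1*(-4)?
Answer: -47713064624790/31369 ≈ -1.5210e+9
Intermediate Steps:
n(T) = 46 (n(T) = 42 + 4 = 46)
(49400 + 1/(17440 + 13929))*(n(Q) - 30836) = (49400 + 1/(17440 + 13929))*(46 - 30836) = (49400 + 1/31369)*(-30790) = (1549628601/31369)*(-30790) = -47713064624790/31369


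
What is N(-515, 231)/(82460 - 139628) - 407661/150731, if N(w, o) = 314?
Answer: -11676246791/4308494904 ≈ -2.7101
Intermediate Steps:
N(-515, 231)/(82460 - 139628) - 407661/150731 = 314/(82460 - 139628) - 407661/150731 = 314/(-57168) - 407661*1/150731 = 314*(-1/57168) - 407661/150731 = -157/28584 - 407661/150731 = -11676246791/4308494904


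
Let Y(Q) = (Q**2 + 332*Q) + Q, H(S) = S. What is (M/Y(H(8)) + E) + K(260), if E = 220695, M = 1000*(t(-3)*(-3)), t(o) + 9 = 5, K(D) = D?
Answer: 75347155/341 ≈ 2.2096e+5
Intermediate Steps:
t(o) = -4 (t(o) = -9 + 5 = -4)
M = 12000 (M = 1000*(-4*(-3)) = 1000*12 = 12000)
Y(Q) = Q**2 + 333*Q
(M/Y(H(8)) + E) + K(260) = (12000/((8*(333 + 8))) + 220695) + 260 = (12000/((8*341)) + 220695) + 260 = (12000/2728 + 220695) + 260 = (12000*(1/2728) + 220695) + 260 = (1500/341 + 220695) + 260 = 75258495/341 + 260 = 75347155/341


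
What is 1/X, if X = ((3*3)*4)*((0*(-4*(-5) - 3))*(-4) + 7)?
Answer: 1/252 ≈ 0.0039683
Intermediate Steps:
X = 252 (X = (9*4)*((0*(20 - 3))*(-4) + 7) = 36*((0*17)*(-4) + 7) = 36*(0*(-4) + 7) = 36*(0 + 7) = 36*7 = 252)
1/X = 1/252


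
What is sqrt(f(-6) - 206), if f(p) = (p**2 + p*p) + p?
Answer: 2*I*sqrt(35) ≈ 11.832*I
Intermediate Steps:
f(p) = p + 2*p**2 (f(p) = (p**2 + p**2) + p = 2*p**2 + p = p + 2*p**2)
sqrt(f(-6) - 206) = sqrt(-6*(1 + 2*(-6)) - 206) = sqrt(-6*(1 - 12) - 206) = sqrt(-6*(-11) - 206) = sqrt(66 - 206) = sqrt(-140) = 2*I*sqrt(35)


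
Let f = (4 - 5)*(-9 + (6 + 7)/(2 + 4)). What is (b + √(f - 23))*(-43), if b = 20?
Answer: -860 - 43*I*√582/6 ≈ -860.0 - 172.89*I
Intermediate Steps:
f = 41/6 (f = -(-9 + 13/6) = -1*(-41/6) = 41/6 ≈ 6.8333)
(b + √(f - 23))*(-43) = (20 + √(41/6 - 23))*(-43) = (20 + √(-97/6))*(-43) = (20 + I*√582/6)*(-43) = -860 - 43*I*√582/6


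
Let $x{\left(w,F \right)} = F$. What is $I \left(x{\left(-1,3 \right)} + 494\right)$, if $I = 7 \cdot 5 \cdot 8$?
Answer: $139160$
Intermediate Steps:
$I = 280$ ($I = 35 \cdot 8 = 280$)
$I \left(x{\left(-1,3 \right)} + 494\right) = 280 \left(3 + 494\right) = 280 \cdot 497 = 139160$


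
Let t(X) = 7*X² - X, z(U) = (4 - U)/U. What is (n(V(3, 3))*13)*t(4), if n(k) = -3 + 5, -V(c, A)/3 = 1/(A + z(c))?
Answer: 2808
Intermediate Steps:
z(U) = (4 - U)/U
V(c, A) = -3/(A + (4 - c)/c)
n(k) = 2
t(X) = -X + 7*X²
(n(V(3, 3))*13)*t(4) = (2*13)*(4*(-1 + 7*4)) = 26*(4*(-1 + 28)) = 26*(4*27) = 26*108 = 2808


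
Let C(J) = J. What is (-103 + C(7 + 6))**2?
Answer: 8100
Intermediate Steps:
(-103 + C(7 + 6))**2 = (-103 + (7 + 6))**2 = (-103 + 13)**2 = (-90)**2 = 8100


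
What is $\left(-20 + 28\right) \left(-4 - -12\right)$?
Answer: $64$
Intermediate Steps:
$\left(-20 + 28\right) \left(-4 - -12\right) = 8 \left(-4 + 12\right) = 8 \cdot 8 = 64$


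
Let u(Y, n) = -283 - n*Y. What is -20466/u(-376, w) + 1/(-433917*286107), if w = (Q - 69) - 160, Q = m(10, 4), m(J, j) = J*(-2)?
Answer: 230980561849777/1059840302082903 ≈ 0.21794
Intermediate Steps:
m(J, j) = -2*J
Q = -20 (Q = -2*10 = -20)
w = -249 (w = (-20 - 69) - 160 = -89 - 160 = -249)
u(Y, n) = -283 - Y*n
-20466/u(-376, w) + 1/(-433917*286107) = -20466/(-283 - 1*(-376)*(-249)) + 1/(-433917*286107) = -20466/(-283 - 93624) - 1/433917*1/286107 = -20466/(-93907) - 1/124146691119 = -20466*(-1/93907) - 1/124146691119 = 20466/93907 - 1/124146691119 = 230980561849777/1059840302082903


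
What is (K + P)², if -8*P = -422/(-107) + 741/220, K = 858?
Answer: 26052036613783489/35464422400 ≈ 7.3460e+5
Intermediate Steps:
P = -172127/188320 (P = -(-422/(-107) + 741/220)/8 = -(-422*(-1/107) + 741*(1/220))/8 = -(422/107 + 741/220)/8 = -⅛*172127/23540 = -172127/188320 ≈ -0.91401)
(K + P)² = (858 - 172127/188320)² = (161406433/188320)² = 26052036613783489/35464422400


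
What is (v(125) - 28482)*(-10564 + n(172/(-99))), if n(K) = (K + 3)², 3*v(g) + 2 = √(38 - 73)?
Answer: 804159975752/2673 - 103522139*I*√35/29403 ≈ 3.0085e+8 - 20829.0*I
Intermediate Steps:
v(g) = -⅔ + I*√35/3 (v(g) = -⅔ + √(38 - 73)/3 = -⅔ + √(-35)/3 = -⅔ + (I*√35)/3 = -⅔ + I*√35/3)
n(K) = (3 + K)²
(v(125) - 28482)*(-10564 + n(172/(-99))) = ((-⅔ + I*√35/3) - 28482)*(-10564 + (3 + 172/(-99))²) = (-85448/3 + I*√35/3)*(-10564 + (3 + 172*(-1/99))²) = (-85448/3 + I*√35/3)*(-10564 + (3 - 172/99)²) = (-85448/3 + I*√35/3)*(-10564 + (125/99)²) = (-85448/3 + I*√35/3)*(-10564 + 15625/9801) = (-85448/3 + I*√35/3)*(-103522139/9801) = 804159975752/2673 - 103522139*I*√35/29403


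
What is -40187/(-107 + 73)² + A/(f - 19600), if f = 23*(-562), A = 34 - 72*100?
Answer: -649419233/18800028 ≈ -34.544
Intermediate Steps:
A = -7166 (A = 34 - 7200 = -7166)
f = -12926
-40187/(-107 + 73)² + A/(f - 19600) = -40187/(-107 + 73)² - 7166/(-12926 - 19600) = -40187/((-34)²) - 7166/(-32526) = -40187/1156 - 7166*(-1/32526) = -40187*1/1156 + 3583/16263 = -40187/1156 + 3583/16263 = -649419233/18800028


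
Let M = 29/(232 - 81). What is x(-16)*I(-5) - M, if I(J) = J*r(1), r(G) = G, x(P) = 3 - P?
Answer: -14374/151 ≈ -95.192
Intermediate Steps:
I(J) = J (I(J) = J*1 = J)
M = 29/151 ≈ 0.19205
x(-16)*I(-5) - M = (3 - 1*(-16))*(-5) - 1*29/151 = (3 + 16)*(-5) - 29/151 = 19*(-5) - 29/151 = -95 - 29/151 = -14374/151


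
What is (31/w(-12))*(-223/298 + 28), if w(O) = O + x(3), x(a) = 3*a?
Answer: -83917/298 ≈ -281.60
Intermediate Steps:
w(O) = 9 + O (w(O) = O + 3*3 = O + 9 = 9 + O)
(31/w(-12))*(-223/298 + 28) = (31/(9 - 12))*(-223/298 + 28) = (31/(-3))*(-223*1/298 + 28) = (31*(-1/3))*(-223/298 + 28) = -31/3*8121/298 = -83917/298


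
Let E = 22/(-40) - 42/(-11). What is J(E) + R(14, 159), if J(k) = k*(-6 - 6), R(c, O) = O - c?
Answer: 5818/55 ≈ 105.78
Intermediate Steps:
E = 719/220 (E = 22*(-1/40) - 42*(-1/11) = -11/20 + 42/11 = 719/220 ≈ 3.2682)
J(k) = -12*k (J(k) = k*(-12) = -12*k)
J(E) + R(14, 159) = -12*719/220 + (159 - 1*14) = -2157/55 + (159 - 14) = -2157/55 + 145 = 5818/55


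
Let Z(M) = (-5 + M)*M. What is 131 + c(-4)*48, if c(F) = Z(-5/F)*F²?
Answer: -3469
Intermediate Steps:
Z(M) = M*(-5 + M)
c(F) = -5*F*(-5 - 5/F) (c(F) = ((-5/F)*(-5 - 5/F))*F² = (-5*(-5 - 5/F)/F)*F² = -5*F*(-5 - 5/F))
131 + c(-4)*48 = 131 + (25 + 25*(-4))*48 = 131 + (25 - 100)*48 = 131 - 75*48 = 131 - 3600 = -3469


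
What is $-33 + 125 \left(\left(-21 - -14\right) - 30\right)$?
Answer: $-4658$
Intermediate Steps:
$-33 + 125 \left(\left(-21 - -14\right) - 30\right) = -33 + 125 \left(\left(-21 + \left(-4 + 18\right)\right) - 30\right) = -33 + 125 \left(\left(-21 + 14\right) - 30\right) = -33 + 125 \left(-7 - 30\right) = -33 + 125 \left(-37\right) = -33 - 4625 = -4658$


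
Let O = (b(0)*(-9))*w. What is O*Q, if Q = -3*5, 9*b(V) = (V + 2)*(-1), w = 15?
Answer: -450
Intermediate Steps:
b(V) = -2/9 - V/9 (b(V) = ((V + 2)*(-1))/9 = ((2 + V)*(-1))/9 = (-2 - V)/9 = -2/9 - V/9)
O = 30 (O = ((-2/9 - ⅑*0)*(-9))*15 = ((-2/9 + 0)*(-9))*15 = -2/9*(-9)*15 = 2*15 = 30)
Q = -15
O*Q = 30*(-15) = -450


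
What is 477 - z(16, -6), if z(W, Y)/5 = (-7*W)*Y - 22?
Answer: -2773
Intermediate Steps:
z(W, Y) = -110 - 35*W*Y (z(W, Y) = 5*((-7*W)*Y - 22) = 5*(-7*W*Y - 22) = 5*(-22 - 7*W*Y) = -110 - 35*W*Y)
477 - z(16, -6) = 477 - (-110 - 35*16*(-6)) = 477 - (-110 + 3360) = 477 - 1*3250 = 477 - 3250 = -2773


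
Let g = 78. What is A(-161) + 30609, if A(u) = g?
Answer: 30687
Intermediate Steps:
A(u) = 78
A(-161) + 30609 = 78 + 30609 = 30687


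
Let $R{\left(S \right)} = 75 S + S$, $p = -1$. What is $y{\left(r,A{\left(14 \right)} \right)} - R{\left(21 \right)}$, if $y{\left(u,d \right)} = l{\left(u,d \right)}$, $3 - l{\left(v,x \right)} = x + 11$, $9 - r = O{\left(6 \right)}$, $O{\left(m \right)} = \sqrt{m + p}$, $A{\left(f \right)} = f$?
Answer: $-1618$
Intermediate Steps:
$O{\left(m \right)} = \sqrt{-1 + m}$ ($O{\left(m \right)} = \sqrt{m - 1} = \sqrt{-1 + m}$)
$r = 9 - \sqrt{5}$ ($r = 9 - \sqrt{-1 + 6} = 9 - \sqrt{5} \approx 6.7639$)
$l{\left(v,x \right)} = -8 - x$ ($l{\left(v,x \right)} = 3 - \left(x + 11\right) = 3 - \left(11 + x\right) = -8 - x$)
$y{\left(u,d \right)} = -8 - d$
$R{\left(S \right)} = 76 S$
$y{\left(r,A{\left(14 \right)} \right)} - R{\left(21 \right)} = \left(-8 - 14\right) - 76 \cdot 21 = \left(-8 - 14\right) - 1596 = -22 - 1596 = -1618$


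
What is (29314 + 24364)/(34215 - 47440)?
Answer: -53678/13225 ≈ -4.0588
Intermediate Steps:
(29314 + 24364)/(34215 - 47440) = 53678/(-13225) = 53678*(-1/13225) = -53678/13225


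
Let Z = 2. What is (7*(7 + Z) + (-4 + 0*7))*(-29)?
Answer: -1711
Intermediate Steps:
(7*(7 + Z) + (-4 + 0*7))*(-29) = (7*(7 + 2) + (-4 + 0*7))*(-29) = (7*9 + (-4 + 0))*(-29) = (63 - 4)*(-29) = 59*(-29) = -1711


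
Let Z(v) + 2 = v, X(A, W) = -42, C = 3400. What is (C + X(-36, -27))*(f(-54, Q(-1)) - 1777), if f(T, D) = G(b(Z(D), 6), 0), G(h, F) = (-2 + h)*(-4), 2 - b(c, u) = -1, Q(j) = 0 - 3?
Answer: -5980598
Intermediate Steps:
Q(j) = -3
Z(v) = -2 + v
b(c, u) = 3 (b(c, u) = 2 - 1*(-1) = 2 + 1 = 3)
G(h, F) = 8 - 4*h
f(T, D) = -4 (f(T, D) = 8 - 4*3 = 8 - 12 = -4)
(C + X(-36, -27))*(f(-54, Q(-1)) - 1777) = (3400 - 42)*(-4 - 1777) = 3358*(-1781) = -5980598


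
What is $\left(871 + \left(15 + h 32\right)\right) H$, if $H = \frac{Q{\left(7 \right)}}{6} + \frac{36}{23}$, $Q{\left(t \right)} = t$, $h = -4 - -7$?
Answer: $\frac{185107}{69} \approx 2682.7$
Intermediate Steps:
$h = 3$ ($h = -4 + 7 = 3$)
$H = \frac{377}{138}$ ($H = \frac{7}{6} + \frac{36}{23} = \frac{377}{138} \approx 2.7319$)
$\left(871 + \left(15 + h 32\right)\right) H = \left(871 + \left(15 + 3 \cdot 32\right)\right) \frac{377}{138} = \left(871 + \left(15 + 96\right)\right) \frac{377}{138} = \left(871 + 111\right) \frac{377}{138} = 982 \cdot \frac{377}{138} = \frac{185107}{69}$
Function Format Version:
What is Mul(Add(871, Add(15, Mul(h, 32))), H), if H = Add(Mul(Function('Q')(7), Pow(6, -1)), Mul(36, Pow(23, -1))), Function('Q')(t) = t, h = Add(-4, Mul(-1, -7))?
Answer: Rational(185107, 69) ≈ 2682.7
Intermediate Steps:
h = 3 (h = Add(-4, 7) = 3)
H = Rational(377, 138) (H = Add(Mul(7, Pow(6, -1)), Mul(36, Pow(23, -1))) = Add(Mul(7, Rational(1, 6)), Mul(36, Rational(1, 23))) = Add(Rational(7, 6), Rational(36, 23)) = Rational(377, 138) ≈ 2.7319)
Mul(Add(871, Add(15, Mul(h, 32))), H) = Mul(Add(871, Add(15, Mul(3, 32))), Rational(377, 138)) = Mul(Add(871, Add(15, 96)), Rational(377, 138)) = Mul(Add(871, 111), Rational(377, 138)) = Mul(982, Rational(377, 138)) = Rational(185107, 69)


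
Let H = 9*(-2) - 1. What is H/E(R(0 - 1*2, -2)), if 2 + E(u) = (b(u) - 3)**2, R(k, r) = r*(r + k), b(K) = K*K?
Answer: -19/3719 ≈ -0.0051089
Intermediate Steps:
b(K) = K**2
R(k, r) = r*(k + r)
E(u) = -2 + (-3 + u**2)**2 (E(u) = -2 + (u**2 - 3)**2 = -2 + (-3 + u**2)**2)
H = -19 (H = -18 - 1 = -19)
H/E(R(0 - 1*2, -2)) = -19/(-2 + (-3 + (-2*((0 - 1*2) - 2))**2)**2) = -19/(-2 + (-3 + (-2*((0 - 2) - 2))**2)**2) = -19/(-2 + (-3 + (-2*(-2 - 2))**2)**2) = -19/(-2 + (-3 + (-2*(-4))**2)**2) = -19/(-2 + (-3 + 8**2)**2) = -19/(-2 + (-3 + 64)**2) = -19/(-2 + 61**2) = -19/(-2 + 3721) = -19/3719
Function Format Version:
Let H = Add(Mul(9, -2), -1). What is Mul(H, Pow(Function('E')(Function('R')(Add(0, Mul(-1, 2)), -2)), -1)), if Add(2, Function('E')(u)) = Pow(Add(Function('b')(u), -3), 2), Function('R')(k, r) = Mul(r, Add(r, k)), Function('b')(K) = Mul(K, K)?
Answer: Rational(-19, 3719) ≈ -0.0051089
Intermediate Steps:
Function('b')(K) = Pow(K, 2)
Function('R')(k, r) = Mul(r, Add(k, r))
Function('E')(u) = Add(-2, Pow(Add(-3, Pow(u, 2)), 2)) (Function('E')(u) = Add(-2, Pow(Add(Pow(u, 2), -3), 2)) = Add(-2, Pow(Add(-3, Pow(u, 2)), 2)))
H = -19 (H = Add(-18, -1) = -19)
Mul(H, Pow(Function('E')(Function('R')(Add(0, Mul(-1, 2)), -2)), -1)) = Mul(-19, Pow(Add(-2, Pow(Add(-3, Pow(Mul(-2, Add(Add(0, Mul(-1, 2)), -2)), 2)), 2)), -1)) = Mul(-19, Pow(Add(-2, Pow(Add(-3, Pow(Mul(-2, Add(Add(0, -2), -2)), 2)), 2)), -1)) = Mul(-19, Pow(Add(-2, Pow(Add(-3, Pow(Mul(-2, Add(-2, -2)), 2)), 2)), -1)) = Mul(-19, Pow(Add(-2, Pow(Add(-3, Pow(Mul(-2, -4), 2)), 2)), -1)) = Mul(-19, Pow(Add(-2, Pow(Add(-3, Pow(8, 2)), 2)), -1)) = Mul(-19, Pow(Add(-2, Pow(Add(-3, 64), 2)), -1)) = Mul(-19, Pow(Add(-2, Pow(61, 2)), -1)) = Mul(-19, Pow(Add(-2, 3721), -1)) = Mul(-19, Pow(3719, -1)) = Mul(-19, Rational(1, 3719)) = Rational(-19, 3719)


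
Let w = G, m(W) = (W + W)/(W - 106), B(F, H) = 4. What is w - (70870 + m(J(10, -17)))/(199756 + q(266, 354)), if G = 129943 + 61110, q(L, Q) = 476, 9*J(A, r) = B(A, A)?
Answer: 3028509229559/15851700 ≈ 1.9105e+5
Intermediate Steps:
J(A, r) = 4/9 (J(A, r) = (1/9)*4 = 4/9)
m(W) = 2*W/(-106 + W) (m(W) = (2*W)/(-106 + W) = 2*W/(-106 + W))
G = 191053
w = 191053
w - (70870 + m(J(10, -17)))/(199756 + q(266, 354)) = 191053 - (70870 + 2*(4/9)/(-106 + 4/9))/(199756 + 476) = 191053 - (70870 + 2*(4/9)/(-950/9))/200232 = 191053 - (70870 + 2*(4/9)*(-9/950))/200232 = 191053 - (70870 - 4/475)/200232 = 191053 - 33663246/(475*200232) = 191053 - 1*5610541/15851700 = 191053 - 5610541/15851700 = 3028509229559/15851700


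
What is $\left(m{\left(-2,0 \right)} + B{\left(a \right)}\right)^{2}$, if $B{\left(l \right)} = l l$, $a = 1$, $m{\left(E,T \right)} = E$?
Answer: $1$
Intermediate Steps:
$B{\left(l \right)} = l^{2}$
$\left(m{\left(-2,0 \right)} + B{\left(a \right)}\right)^{2} = \left(-2 + 1^{2}\right)^{2} = \left(-2 + 1\right)^{2} = \left(-1\right)^{2} = 1$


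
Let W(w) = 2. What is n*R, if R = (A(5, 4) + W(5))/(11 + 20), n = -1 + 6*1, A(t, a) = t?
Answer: 35/31 ≈ 1.1290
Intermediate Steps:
n = 5 (n = -1 + 6 = 5)
R = 7/31 (R = (5 + 2)/(11 + 20) = 7/31 ≈ 0.22581)
n*R = 5*(7/31) = 35/31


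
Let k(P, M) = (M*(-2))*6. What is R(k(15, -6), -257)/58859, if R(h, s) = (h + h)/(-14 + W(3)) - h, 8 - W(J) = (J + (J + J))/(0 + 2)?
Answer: -600/412013 ≈ -0.0014563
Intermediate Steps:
k(P, M) = -12*M (k(P, M) = -2*M*6 = -12*M)
W(J) = 8 - 3*J/2 (W(J) = 8 - (J + (J + J))/(0 + 2) = 8 - (J + 2*J)/2 = 8 - 3*J/2)
R(h, s) = -25*h/21 (R(h, s) = (h + h)/(-14 + (8 - 3/2*3)) - h = (2*h)/(-14 + (8 - 9/2)) - h = (2*h)/(-14 + 7/2) - h = (2*h)/(-21/2) - h = (2*h)*(-2/21) - h = -4*h/21 - h = -25*h/21)
R(k(15, -6), -257)/58859 = -(-100)*(-6)/7/58859 = -25/21*72*(1/58859) = -600/7*1/58859 = -600/412013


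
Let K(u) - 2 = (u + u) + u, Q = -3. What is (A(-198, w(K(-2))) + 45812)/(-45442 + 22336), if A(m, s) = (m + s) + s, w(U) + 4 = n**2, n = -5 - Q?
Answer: -22807/11553 ≈ -1.9741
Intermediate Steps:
n = -2 (n = -5 - 1*(-3) = -5 + 3 = -2)
K(u) = 2 + 3*u (K(u) = 2 + ((u + u) + u) = 2 + (2*u + u) = 2 + 3*u)
w(U) = 0 (w(U) = -4 + (-2)**2 = -4 + 4 = 0)
A(m, s) = m + 2*s
(A(-198, w(K(-2))) + 45812)/(-45442 + 22336) = ((-198 + 2*0) + 45812)/(-45442 + 22336) = ((-198 + 0) + 45812)/(-23106) = (-198 + 45812)*(-1/23106) = 45614*(-1/23106) = -22807/11553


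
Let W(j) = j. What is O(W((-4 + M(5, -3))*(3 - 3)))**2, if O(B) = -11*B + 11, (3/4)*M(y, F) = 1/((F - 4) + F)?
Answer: 121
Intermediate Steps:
M(y, F) = 4/(3*(-4 + 2*F)) (M(y, F) = 4/(3*((F - 4) + F)) = 4/(3*((-4 + F) + F)) = 4/(3*(-4 + 2*F)))
O(B) = 11 - 11*B
O(W((-4 + M(5, -3))*(3 - 3)))**2 = (11 - 11*(-4 + 2/(3*(-2 - 3)))*(3 - 3))**2 = (11 - 11*(-4 + (2/3)/(-5))*0)**2 = (11 - 11*(-4 + (2/3)*(-1/5))*0)**2 = (11 - 11*(-4 - 2/15)*0)**2 = (11 - (-682)*0/15)**2 = (11 - 11*0)**2 = (11 + 0)**2 = 11**2 = 121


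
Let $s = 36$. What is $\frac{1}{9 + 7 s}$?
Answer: $\frac{1}{261} \approx 0.0038314$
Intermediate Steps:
$\frac{1}{9 + 7 s} = \frac{1}{9 + 7 \cdot 36} = \frac{1}{9 + 252} = \frac{1}{261}$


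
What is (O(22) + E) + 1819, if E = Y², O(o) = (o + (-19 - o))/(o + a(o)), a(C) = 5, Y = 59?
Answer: 143081/27 ≈ 5299.3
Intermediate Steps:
O(o) = -19/(5 + o) (O(o) = (o + (-19 - o))/(o + 5) = -19/(5 + o))
E = 3481 (E = 59² = 3481)
(O(22) + E) + 1819 = (-19/(5 + 22) + 3481) + 1819 = (-19/27 + 3481) + 1819 = 93968/27 + 1819 = 143081/27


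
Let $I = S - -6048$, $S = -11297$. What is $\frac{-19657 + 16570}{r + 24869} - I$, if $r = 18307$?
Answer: $\frac{10791797}{2056} \approx 5248.9$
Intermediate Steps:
$I = -5249$ ($I = -11297 - -6048 = -11297 + 6048 = -5249$)
$\frac{-19657 + 16570}{r + 24869} - I = \frac{-19657 + 16570}{18307 + 24869} - -5249 = - \frac{3087}{43176} + 5249 = \left(-3087\right) \frac{1}{43176} + 5249 = - \frac{147}{2056} + 5249 = \frac{10791797}{2056}$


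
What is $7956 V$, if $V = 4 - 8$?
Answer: $-31824$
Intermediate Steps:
$V = -4$
$7956 V = 7956 \left(-4\right) = -31824$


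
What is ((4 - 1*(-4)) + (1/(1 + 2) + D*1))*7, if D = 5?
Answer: 280/3 ≈ 93.333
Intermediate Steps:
((4 - 1*(-4)) + (1/(1 + 2) + D*1))*7 = ((4 - 1*(-4)) + (1/(1 + 2) + 5*1))*7 = ((4 + 4) + (1/3 + 5))*7 = (8 + (⅓ + 5))*7 = (8 + 16/3)*7 = (40/3)*7 = 280/3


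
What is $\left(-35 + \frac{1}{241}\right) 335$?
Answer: $- \frac{2825390}{241} \approx -11724.0$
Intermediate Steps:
$\left(-35 + \frac{1}{241}\right) 335 = \left(- \frac{8434}{241}\right) 335 = - \frac{2825390}{241}$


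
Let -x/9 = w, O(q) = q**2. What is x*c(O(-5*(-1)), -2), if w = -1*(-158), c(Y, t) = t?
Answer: 2844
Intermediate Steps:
w = 158
x = -1422 (x = -9*158 = -1422)
x*c(O(-5*(-1)), -2) = -1422*(-2) = 2844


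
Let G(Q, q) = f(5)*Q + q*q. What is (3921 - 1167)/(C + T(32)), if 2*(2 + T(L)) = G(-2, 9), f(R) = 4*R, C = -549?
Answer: -5508/1061 ≈ -5.1913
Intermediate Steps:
G(Q, q) = q**2 + 20*Q (G(Q, q) = (4*5)*Q + q*q = 20*Q + q**2 = q**2 + 20*Q)
T(L) = 37/2 (T(L) = -2 + (9**2 + 20*(-2))/2 = -2 + (81 - 40)/2 = -2 + (1/2)*41 = -2 + 41/2 = 37/2)
(3921 - 1167)/(C + T(32)) = (3921 - 1167)/(-549 + 37/2) = 2754/(-1061/2) = 2754*(-2/1061) = -5508/1061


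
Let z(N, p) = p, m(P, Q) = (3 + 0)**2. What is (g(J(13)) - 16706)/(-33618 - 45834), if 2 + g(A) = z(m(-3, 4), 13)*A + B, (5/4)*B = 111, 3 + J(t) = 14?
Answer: 82381/397260 ≈ 0.20737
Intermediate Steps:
J(t) = 11 (J(t) = -3 + 14 = 11)
m(P, Q) = 9 (m(P, Q) = 3**2 = 9)
B = 444/5 (B = (4/5)*111 = 444/5 ≈ 88.800)
g(A) = 434/5 + 13*A (g(A) = -2 + (13*A + 444/5) = -2 + (444/5 + 13*A) = 434/5 + 13*A)
(g(J(13)) - 16706)/(-33618 - 45834) = ((434/5 + 13*11) - 16706)/(-33618 - 45834) = ((434/5 + 143) - 16706)/(-79452) = (1149/5 - 16706)*(-1/79452) = -82381/5*(-1/79452) = 82381/397260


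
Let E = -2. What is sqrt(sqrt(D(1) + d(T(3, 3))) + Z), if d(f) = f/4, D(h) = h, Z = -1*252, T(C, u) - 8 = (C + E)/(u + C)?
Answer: sqrt(-9072 + 3*sqrt(438))/6 ≈ 15.819*I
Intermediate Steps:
T(C, u) = 8 + (-2 + C)/(C + u) (T(C, u) = 8 + (C - 2)/(u + C) = 8 + (-2 + C)/(C + u))
Z = -252
d(f) = f/4 (d(f) = f*(1/4) = f/4)
sqrt(sqrt(D(1) + d(T(3, 3))) + Z) = sqrt(sqrt(1 + ((-2 + 8*3 + 9*3)/(3 + 3))/4) - 252) = sqrt(sqrt(1 + ((-2 + 24 + 27)/6)/4) - 252) = sqrt(sqrt(1 + ((1/6)*49)/4) - 252) = sqrt(sqrt(1 + (1/4)*(49/6)) - 252) = sqrt(sqrt(1 + 49/24) - 252) = sqrt(sqrt(73/24) - 252) = sqrt(sqrt(438)/12 - 252) = sqrt(-252 + sqrt(438)/12)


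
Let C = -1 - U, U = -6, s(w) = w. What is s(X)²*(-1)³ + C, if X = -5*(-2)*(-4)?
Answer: -1595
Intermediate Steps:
X = -40 (X = 10*(-4) = -40)
C = 5 (C = -1 - 1*(-6) = -1 + 6 = 5)
s(X)²*(-1)³ + C = (-40)²*(-1)³ + 5 = 1600*(-1) + 5 = -1600 + 5 = -1595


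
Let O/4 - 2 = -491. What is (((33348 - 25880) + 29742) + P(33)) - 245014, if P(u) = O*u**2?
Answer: -2337888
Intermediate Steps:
O = -1956 (O = 8 + 4*(-491) = 8 - 1964 = -1956)
P(u) = -1956*u**2
(((33348 - 25880) + 29742) + P(33)) - 245014 = (((33348 - 25880) + 29742) - 1956*33**2) - 245014 = ((7468 + 29742) - 1956*1089) - 245014 = (37210 - 2130084) - 245014 = -2092874 - 245014 = -2337888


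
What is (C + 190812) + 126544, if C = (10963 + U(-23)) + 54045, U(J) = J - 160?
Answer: 382181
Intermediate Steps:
U(J) = -160 + J
C = 64825 (C = (10963 + (-160 - 23)) + 54045 = (10963 - 183) + 54045 = 10780 + 54045 = 64825)
(C + 190812) + 126544 = (64825 + 190812) + 126544 = 255637 + 126544 = 382181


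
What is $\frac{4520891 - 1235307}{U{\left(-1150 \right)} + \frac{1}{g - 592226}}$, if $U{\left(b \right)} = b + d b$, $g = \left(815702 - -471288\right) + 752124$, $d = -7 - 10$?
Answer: $\frac{4753872062592}{26622739201} \approx 178.56$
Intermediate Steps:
$d = -17$
$g = 2039114$ ($g = \left(815702 + 471288\right) + 752124 = 1286990 + 752124 = 2039114$)
$U{\left(b \right)} = - 16 b$ ($U{\left(b \right)} = b - 17 b = - 16 b$)
$\frac{4520891 - 1235307}{U{\left(-1150 \right)} + \frac{1}{g - 592226}} = \frac{4520891 - 1235307}{\left(-16\right) \left(-1150\right) + \frac{1}{2039114 - 592226}} = \frac{3285584}{18400 + \frac{1}{1446888}} = \frac{3285584}{\frac{26622739201}{1446888}} = 3285584 \cdot \frac{1446888}{26622739201} = \frac{4753872062592}{26622739201}$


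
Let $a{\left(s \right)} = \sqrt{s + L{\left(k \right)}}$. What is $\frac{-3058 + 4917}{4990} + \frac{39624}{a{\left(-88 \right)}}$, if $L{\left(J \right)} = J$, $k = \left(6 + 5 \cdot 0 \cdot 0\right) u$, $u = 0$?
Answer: $\frac{1859}{4990} - \frac{9906 i \sqrt{22}}{11} \approx 0.37255 - 4223.9 i$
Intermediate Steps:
$k = 0$ ($k = \left(6 + 5 \cdot 0 \cdot 0\right) 0 = \left(6 + 0 \cdot 0\right) 0 = \left(6 + 0\right) 0 = 6 \cdot 0 = 0$)
$a{\left(s \right)} = \sqrt{s}$ ($a{\left(s \right)} = \sqrt{s + 0} = \sqrt{s}$)
$\frac{-3058 + 4917}{4990} + \frac{39624}{a{\left(-88 \right)}} = \frac{-3058 + 4917}{4990} + \frac{39624}{\sqrt{-88}} = 1859 \cdot \frac{1}{4990} + \frac{39624}{2 i \sqrt{22}} = \frac{1859}{4990} + 39624 \left(- \frac{i \sqrt{22}}{44}\right) = \frac{1859}{4990} - \frac{9906 i \sqrt{22}}{11}$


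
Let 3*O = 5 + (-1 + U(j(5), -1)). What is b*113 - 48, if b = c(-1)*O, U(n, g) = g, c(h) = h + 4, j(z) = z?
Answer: 291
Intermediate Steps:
c(h) = 4 + h
O = 1 (O = (5 + (-1 - 1))/3 = (5 - 2)/3 = (1/3)*3 = 1)
b = 3 (b = (4 - 1)*1 = 3*1 = 3)
b*113 - 48 = 3*113 - 48 = 339 - 48 = 291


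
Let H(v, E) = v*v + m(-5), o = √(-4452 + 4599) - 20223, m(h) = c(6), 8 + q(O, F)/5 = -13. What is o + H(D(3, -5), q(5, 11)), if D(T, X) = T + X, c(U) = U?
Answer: -20213 + 7*√3 ≈ -20201.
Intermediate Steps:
q(O, F) = -105 (q(O, F) = -40 + 5*(-13) = -40 - 65 = -105)
m(h) = 6
o = -20223 + 7*√3 (o = √147 - 20223 = 7*√3 - 20223 = -20223 + 7*√3 ≈ -20211.)
H(v, E) = 6 + v² (H(v, E) = v*v + 6 = v² + 6 = 6 + v²)
o + H(D(3, -5), q(5, 11)) = (-20223 + 7*√3) + (6 + (3 - 5)²) = (-20223 + 7*√3) + (6 + (-2)²) = (-20223 + 7*√3) + (6 + 4) = (-20223 + 7*√3) + 10 = -20213 + 7*√3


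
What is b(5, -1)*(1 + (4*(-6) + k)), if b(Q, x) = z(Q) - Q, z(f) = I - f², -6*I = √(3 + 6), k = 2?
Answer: 1281/2 ≈ 640.50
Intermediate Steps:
I = -½ (I = -√(3 + 6)/6 = -√9/6 = -⅙*3 = -½ ≈ -0.50000)
z(f) = -½ - f²
b(Q, x) = -½ - Q - Q² (b(Q, x) = (-½ - Q²) - Q = -½ - Q - Q²)
b(5, -1)*(1 + (4*(-6) + k)) = (-½ - 1*5 - 1*5²)*(1 + (4*(-6) + 2)) = (-½ - 5 - 1*25)*(1 + (-24 + 2)) = (-½ - 5 - 25)*(1 - 22) = -61/2*(-21) = 1281/2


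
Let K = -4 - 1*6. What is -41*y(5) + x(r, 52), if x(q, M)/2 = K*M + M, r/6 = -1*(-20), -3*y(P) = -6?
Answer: -1018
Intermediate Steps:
y(P) = 2 (y(P) = -1/3*(-6) = 2)
r = 120 (r = 6*(-1*(-20)) = 6*20 = 120)
K = -10 (K = -4 - 6 = -10)
x(q, M) = -18*M (x(q, M) = 2*(-10*M + M) = 2*(-9*M) = -18*M)
-41*y(5) + x(r, 52) = -41*2 - 18*52 = -82 - 936 = -1018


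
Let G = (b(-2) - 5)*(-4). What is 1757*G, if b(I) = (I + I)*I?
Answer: -21084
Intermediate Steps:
b(I) = 2*I² (b(I) = (2*I)*I = 2*I²)
G = -12 (G = (2*(-2)² - 5)*(-4) = (2*4 - 5)*(-4) = (8 - 5)*(-4) = 3*(-4) = -12)
1757*G = 1757*(-12) = -21084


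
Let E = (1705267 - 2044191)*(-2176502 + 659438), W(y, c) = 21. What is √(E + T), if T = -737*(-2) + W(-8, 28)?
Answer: √514169400631 ≈ 7.1706e+5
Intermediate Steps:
T = 1495 (T = -737*(-2) + 21 = 1474 + 21 = 1495)
E = 514169399136 (E = -338924*(-1517064) = 514169399136)
√(E + T) = √(514169399136 + 1495) = √514169400631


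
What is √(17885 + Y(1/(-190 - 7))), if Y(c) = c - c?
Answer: 7*√365 ≈ 133.73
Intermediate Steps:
Y(c) = 0
√(17885 + Y(1/(-190 - 7))) = √(17885 + 0) = √17885 = 7*√365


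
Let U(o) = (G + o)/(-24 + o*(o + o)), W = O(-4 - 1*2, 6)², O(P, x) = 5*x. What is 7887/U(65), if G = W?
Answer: 66455862/965 ≈ 68866.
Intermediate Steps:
W = 900 (W = (5*6)² = 30² = 900)
G = 900
U(o) = (900 + o)/(-24 + 2*o²) (U(o) = (900 + o)/(-24 + o*(o + o)) = (900 + o)/(-24 + o*(2*o)) = (900 + o)/(-24 + 2*o²))
7887/U(65) = 7887/(((900 + 65)/(2*(-12 + 65²)))) = 7887/(((½)*965/(-12 + 4225))) = 7887/(((½)*965/4213)) = 7887/(((½)*(1/4213)*965)) = 7887/(965/8426) = 7887*(8426/965) = 66455862/965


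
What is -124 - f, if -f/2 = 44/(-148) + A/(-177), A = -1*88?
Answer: -809458/6549 ≈ -123.60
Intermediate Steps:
A = -88
f = -2618/6549 (f = -2*(44/(-148) - 88/(-177)) = -2*(44*(-1/148) - 88*(-1/177)) = -2*(-11/37 + 88/177) = -2*1309/6549 = -2618/6549 ≈ -0.39976)
-124 - f = -124 - 1*(-2618/6549) = -124 + 2618/6549 = -809458/6549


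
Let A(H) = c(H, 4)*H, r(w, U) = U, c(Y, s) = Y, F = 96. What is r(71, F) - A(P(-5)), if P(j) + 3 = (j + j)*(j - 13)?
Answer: -31233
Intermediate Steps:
P(j) = -3 + 2*j*(-13 + j) (P(j) = -3 + (j + j)*(j - 13) = -3 + (2*j)*(-13 + j) = -3 + 2*j*(-13 + j))
A(H) = H² (A(H) = H*H = H²)
r(71, F) - A(P(-5)) = 96 - (-3 - 26*(-5) + 2*(-5)²)² = 96 - (-3 + 130 + 2*25)² = 96 - (-3 + 130 + 50)² = 96 - 1*177² = 96 - 1*31329 = 96 - 31329 = -31233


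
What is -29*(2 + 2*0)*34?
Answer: -1972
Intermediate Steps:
-29*(2 + 2*0)*34 = -29*(2 + 0)*34 = -29*2*34 = -58*34 = -1972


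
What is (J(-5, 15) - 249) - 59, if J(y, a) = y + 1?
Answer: -312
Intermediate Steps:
J(y, a) = 1 + y
(J(-5, 15) - 249) - 59 = ((1 - 5) - 249) - 59 = (-4 - 249) - 59 = -253 - 59 = -312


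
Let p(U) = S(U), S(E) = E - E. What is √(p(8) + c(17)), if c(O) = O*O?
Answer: 17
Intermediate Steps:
S(E) = 0
c(O) = O²
p(U) = 0
√(p(8) + c(17)) = √(0 + 17²) = √(0 + 289) = √289 = 17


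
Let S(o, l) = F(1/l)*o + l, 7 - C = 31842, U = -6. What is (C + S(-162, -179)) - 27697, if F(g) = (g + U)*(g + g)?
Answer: -1913548451/32041 ≈ -59722.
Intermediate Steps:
C = -31835 (C = 7 - 1*31842 = 7 - 31842 = -31835)
F(g) = 2*g*(-6 + g) (F(g) = (g - 6)*(g + g) = (-6 + g)*(2*g) = 2*g*(-6 + g))
S(o, l) = l + 2*o*(-6 + 1/l)/l (S(o, l) = (2*(-6 + 1/l)/l)*o + l = 2*o*(-6 + 1/l)/l + l = l + 2*o*(-6 + 1/l)/l)
(C + S(-162, -179)) - 27697 = (-31835 + (-179 - 12*(-162)/(-179) + 2*(-162)/(-179)²)) - 27697 = (-31835 + (-179 - 12*(-162)*(-1/179) + 2*(-162)*(1/32041))) - 27697 = (-31835 + (-179 - 1944/179 - 324/32041)) - 27697 = (-31835 - 6083639/32041) - 27697 = -1026108874/32041 - 27697 = -1913548451/32041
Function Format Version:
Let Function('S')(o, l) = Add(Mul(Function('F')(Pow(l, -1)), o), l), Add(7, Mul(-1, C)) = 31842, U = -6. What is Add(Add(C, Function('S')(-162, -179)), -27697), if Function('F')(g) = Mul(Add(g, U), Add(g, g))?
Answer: Rational(-1913548451, 32041) ≈ -59722.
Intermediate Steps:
C = -31835 (C = Add(7, Mul(-1, 31842)) = Add(7, -31842) = -31835)
Function('F')(g) = Mul(2, g, Add(-6, g)) (Function('F')(g) = Mul(Add(g, -6), Add(g, g)) = Mul(Add(-6, g), Mul(2, g)) = Mul(2, g, Add(-6, g)))
Function('S')(o, l) = Add(l, Mul(2, o, Pow(l, -1), Add(-6, Pow(l, -1)))) (Function('S')(o, l) = Add(Mul(Mul(2, Pow(l, -1), Add(-6, Pow(l, -1))), o), l) = Add(Mul(2, o, Pow(l, -1), Add(-6, Pow(l, -1))), l) = Add(l, Mul(2, o, Pow(l, -1), Add(-6, Pow(l, -1)))))
Add(Add(C, Function('S')(-162, -179)), -27697) = Add(Add(-31835, Add(-179, Mul(-12, -162, Pow(-179, -1)), Mul(2, -162, Pow(-179, -2)))), -27697) = Add(Add(-31835, Add(-179, Mul(-12, -162, Rational(-1, 179)), Mul(2, -162, Rational(1, 32041)))), -27697) = Add(Add(-31835, Add(-179, Rational(-1944, 179), Rational(-324, 32041))), -27697) = Add(Add(-31835, Rational(-6083639, 32041)), -27697) = Add(Rational(-1026108874, 32041), -27697) = Rational(-1913548451, 32041)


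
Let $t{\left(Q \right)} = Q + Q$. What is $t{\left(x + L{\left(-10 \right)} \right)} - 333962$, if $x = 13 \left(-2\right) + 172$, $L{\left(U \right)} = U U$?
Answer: $-333470$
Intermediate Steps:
$L{\left(U \right)} = U^{2}$
$x = 146$ ($x = -26 + 172 = 146$)
$t{\left(Q \right)} = 2 Q$
$t{\left(x + L{\left(-10 \right)} \right)} - 333962 = 2 \left(146 + \left(-10\right)^{2}\right) - 333962 = 2 \left(146 + 100\right) - 333962 = 2 \cdot 246 - 333962 = 492 - 333962 = -333470$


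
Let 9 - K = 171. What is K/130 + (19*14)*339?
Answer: 5861229/65 ≈ 90173.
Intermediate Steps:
K = -162 (K = 9 - 1*171 = 9 - 171 = -162)
K/130 + (19*14)*339 = -162/130 + (19*14)*339 = -162*1/130 + 266*339 = -81/65 + 90174 = 5861229/65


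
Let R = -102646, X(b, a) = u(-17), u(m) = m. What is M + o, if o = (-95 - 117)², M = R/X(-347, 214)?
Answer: 50982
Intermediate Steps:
X(b, a) = -17
M = 6038 (M = -102646/(-17) = -102646*(-1/17) = 6038)
o = 44944 (o = (-212)² = 44944)
M + o = 6038 + 44944 = 50982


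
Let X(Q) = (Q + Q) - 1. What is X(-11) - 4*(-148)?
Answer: 569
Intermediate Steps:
X(Q) = -1 + 2*Q (X(Q) = 2*Q - 1 = -1 + 2*Q)
X(-11) - 4*(-148) = (-1 + 2*(-11)) - 4*(-148) = (-1 - 22) + 592 = -23 + 592 = 569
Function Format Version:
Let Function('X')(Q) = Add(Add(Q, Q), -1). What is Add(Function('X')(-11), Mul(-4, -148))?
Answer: 569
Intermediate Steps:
Function('X')(Q) = Add(-1, Mul(2, Q)) (Function('X')(Q) = Add(Mul(2, Q), -1) = Add(-1, Mul(2, Q)))
Add(Function('X')(-11), Mul(-4, -148)) = Add(Add(-1, Mul(2, -11)), Mul(-4, -148)) = Add(Add(-1, -22), 592) = Add(-23, 592) = 569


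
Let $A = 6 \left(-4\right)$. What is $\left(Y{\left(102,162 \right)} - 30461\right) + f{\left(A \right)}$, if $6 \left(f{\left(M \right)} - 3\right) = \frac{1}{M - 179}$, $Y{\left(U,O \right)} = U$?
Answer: $- \frac{36973609}{1218} \approx -30356.0$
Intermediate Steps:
$A = -24$
$f{\left(M \right)} = 3 + \frac{1}{6 \left(-179 + M\right)}$ ($f{\left(M \right)} = 3 + \frac{1}{6 \left(M - 179\right)} = 3 + \frac{1}{6 \left(-179 + M\right)}$)
$\left(Y{\left(102,162 \right)} - 30461\right) + f{\left(A \right)} = \left(102 - 30461\right) + \frac{-3221 + 18 \left(-24\right)}{6 \left(-179 - 24\right)} = -30359 + \frac{-3221 - 432}{6 \left(-203\right)} = -30359 + \frac{1}{6} \left(- \frac{1}{203}\right) \left(-3653\right) = -30359 + \frac{3653}{1218} = - \frac{36973609}{1218}$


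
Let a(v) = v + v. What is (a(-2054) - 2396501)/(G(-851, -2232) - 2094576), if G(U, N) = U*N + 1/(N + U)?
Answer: 7401077547/601628953 ≈ 12.302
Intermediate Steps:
a(v) = 2*v
G(U, N) = 1/(N + U) + N*U (G(U, N) = N*U + 1/(N + U) = 1/(N + U) + N*U)
(a(-2054) - 2396501)/(G(-851, -2232) - 2094576) = (2*(-2054) - 2396501)/((1 - 2232*(-851)² - 851*(-2232)²)/(-2232 - 851) - 2094576) = (-4108 - 2396501)/((1 - 2232*724201 - 851*4981824)/(-3083) - 2094576) = -2400609/(-(1 - 1616416632 - 4239532224)/3083 - 2094576) = -2400609/(-1/3083*(-5855948855) - 2094576) = -2400609/(5855948855/3083 - 2094576) = -2400609/(-601628953/3083) = -2400609*(-3083/601628953) = 7401077547/601628953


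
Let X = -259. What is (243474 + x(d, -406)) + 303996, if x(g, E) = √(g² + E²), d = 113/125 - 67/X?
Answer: 547470 + 58*√51359311826/32375 ≈ 5.4788e+5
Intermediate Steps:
d = 37642/32375 (d = 113/125 - 67/(-259) = 113*(1/125) - 67*(-1/259) = 113/125 + 67/259 = 37642/32375 ≈ 1.1627)
x(g, E) = √(E² + g²)
(243474 + x(d, -406)) + 303996 = (243474 + √((-406)² + (37642/32375)²)) + 303996 = (243474 + √(164836 + 1416920164/1048140625)) + 303996 = (243474 + √(172772724982664/1048140625)) + 303996 = (243474 + 58*√51359311826/32375) + 303996 = 547470 + 58*√51359311826/32375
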